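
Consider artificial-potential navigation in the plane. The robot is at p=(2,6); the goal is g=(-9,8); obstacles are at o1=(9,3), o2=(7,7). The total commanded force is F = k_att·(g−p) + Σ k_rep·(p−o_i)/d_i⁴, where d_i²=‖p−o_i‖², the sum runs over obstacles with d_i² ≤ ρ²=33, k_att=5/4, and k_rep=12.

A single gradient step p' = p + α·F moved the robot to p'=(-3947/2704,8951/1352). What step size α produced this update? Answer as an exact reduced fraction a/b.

α = 1/4

F_att = 5/4·(g−p) = 5/4·(-11,2) = (-13.7500,2.5000)
o1: d²=58 > ρ²=33 → inactive
o2: d²=26 ≤ ρ²=33; F_rep = 12·(-5,-1)/26² = (-0.0888,-0.0178)
F = F_att + ΣF_rep = (-13.8388,2.4822)
Δp = p'−p = (-3.4597,0.6206); α = Δx/Fx = (-9355/2704) / (-9355/676) = 1/4
check: Δy/Fy = (839/1352) / (839/338) = 1/4 ✓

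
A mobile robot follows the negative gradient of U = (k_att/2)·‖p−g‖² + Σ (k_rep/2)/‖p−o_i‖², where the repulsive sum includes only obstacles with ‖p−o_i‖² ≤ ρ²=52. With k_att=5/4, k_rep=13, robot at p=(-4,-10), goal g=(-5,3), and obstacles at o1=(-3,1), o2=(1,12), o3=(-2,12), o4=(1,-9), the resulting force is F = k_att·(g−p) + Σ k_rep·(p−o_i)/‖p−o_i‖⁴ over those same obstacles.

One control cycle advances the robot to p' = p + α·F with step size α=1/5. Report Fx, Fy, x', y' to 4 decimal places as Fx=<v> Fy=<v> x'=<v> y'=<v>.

F_att = 5/4·(g−p) = 5/4·(-1,13) = (-1.2500,16.2500)
o1: d²=122 > ρ²=52 → inactive
o2: d²=509 > ρ²=52 → inactive
o3: d²=488 > ρ²=52 → inactive
o4: d²=26 ≤ ρ²=52; F_rep = 13·(-5,-1)/26² = (-0.0962,-0.0192)
F = F_att + ΣF_rep = (-1.3462,16.2308)
p' = p + 1/5·F = (-4.2692,-6.7538)

Fx=-1.3462 Fy=16.2308 x'=-4.2692 y'=-6.7538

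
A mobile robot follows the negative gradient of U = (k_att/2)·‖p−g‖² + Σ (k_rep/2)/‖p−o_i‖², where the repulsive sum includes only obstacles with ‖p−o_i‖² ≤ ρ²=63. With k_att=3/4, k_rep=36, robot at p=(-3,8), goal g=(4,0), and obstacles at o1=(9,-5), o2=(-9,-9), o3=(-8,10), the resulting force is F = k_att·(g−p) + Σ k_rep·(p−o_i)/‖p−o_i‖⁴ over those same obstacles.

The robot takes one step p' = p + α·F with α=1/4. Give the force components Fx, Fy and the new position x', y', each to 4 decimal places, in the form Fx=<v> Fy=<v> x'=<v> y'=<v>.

F_att = 3/4·(g−p) = 3/4·(7,-8) = (5.2500,-6.0000)
o1: d²=313 > ρ²=63 → inactive
o2: d²=325 > ρ²=63 → inactive
o3: d²=29 ≤ ρ²=63; F_rep = 36·(5,-2)/29² = (0.2140,-0.0856)
F = F_att + ΣF_rep = (5.4640,-6.0856)
p' = p + 1/4·F = (-1.6340,6.4786)

Fx=5.4640 Fy=-6.0856 x'=-1.6340 y'=6.4786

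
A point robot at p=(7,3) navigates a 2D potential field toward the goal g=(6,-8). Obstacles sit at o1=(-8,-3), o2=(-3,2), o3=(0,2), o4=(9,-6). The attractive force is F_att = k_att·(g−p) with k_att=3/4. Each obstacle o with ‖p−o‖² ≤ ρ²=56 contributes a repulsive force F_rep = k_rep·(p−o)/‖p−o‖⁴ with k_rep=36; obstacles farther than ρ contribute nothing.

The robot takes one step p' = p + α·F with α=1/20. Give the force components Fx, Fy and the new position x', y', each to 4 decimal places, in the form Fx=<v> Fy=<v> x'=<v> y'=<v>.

Fx=-0.6492 Fy=-8.2356 x'=6.9675 y'=2.5882

F_att = 3/4·(g−p) = 3/4·(-1,-11) = (-0.7500,-8.2500)
o1: d²=261 > ρ²=56 → inactive
o2: d²=101 > ρ²=56 → inactive
o3: d²=50 ≤ ρ²=56; F_rep = 36·(7,1)/50² = (0.1008,0.0144)
o4: d²=85 > ρ²=56 → inactive
F = F_att + ΣF_rep = (-0.6492,-8.2356)
p' = p + 1/20·F = (6.9675,2.5882)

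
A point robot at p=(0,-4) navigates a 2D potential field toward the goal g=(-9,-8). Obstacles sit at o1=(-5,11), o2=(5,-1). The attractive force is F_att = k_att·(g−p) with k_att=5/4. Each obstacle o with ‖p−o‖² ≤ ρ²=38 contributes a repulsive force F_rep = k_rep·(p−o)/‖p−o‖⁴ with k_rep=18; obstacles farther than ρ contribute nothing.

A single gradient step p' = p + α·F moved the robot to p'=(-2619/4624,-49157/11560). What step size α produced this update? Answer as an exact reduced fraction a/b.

F_att = 5/4·(g−p) = 5/4·(-9,-4) = (-11.2500,-5.0000)
o1: d²=250 > ρ²=38 → inactive
o2: d²=34 ≤ ρ²=38; F_rep = 18·(-5,-3)/34² = (-0.0779,-0.0467)
F = F_att + ΣF_rep = (-11.3279,-5.0467)
Δp = p'−p = (-0.5664,-0.2523); α = Δx/Fx = (-2619/4624) / (-13095/1156) = 1/20
check: Δy/Fy = (-2917/11560) / (-2917/578) = 1/20 ✓

α = 1/20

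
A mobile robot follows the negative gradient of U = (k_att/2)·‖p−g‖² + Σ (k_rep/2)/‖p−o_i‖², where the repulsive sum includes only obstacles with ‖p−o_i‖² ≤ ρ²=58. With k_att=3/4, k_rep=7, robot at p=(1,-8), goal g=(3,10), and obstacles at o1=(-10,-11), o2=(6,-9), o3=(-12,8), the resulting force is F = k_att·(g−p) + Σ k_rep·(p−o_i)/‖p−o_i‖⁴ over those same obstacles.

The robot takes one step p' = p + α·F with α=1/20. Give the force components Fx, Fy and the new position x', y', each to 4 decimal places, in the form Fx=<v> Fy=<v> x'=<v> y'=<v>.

F_att = 3/4·(g−p) = 3/4·(2,18) = (1.5000,13.5000)
o1: d²=130 > ρ²=58 → inactive
o2: d²=26 ≤ ρ²=58; F_rep = 7·(-5,1)/26² = (-0.0518,0.0104)
o3: d²=425 > ρ²=58 → inactive
F = F_att + ΣF_rep = (1.4482,13.5104)
p' = p + 1/20·F = (1.0724,-7.3245)

Fx=1.4482 Fy=13.5104 x'=1.0724 y'=-7.3245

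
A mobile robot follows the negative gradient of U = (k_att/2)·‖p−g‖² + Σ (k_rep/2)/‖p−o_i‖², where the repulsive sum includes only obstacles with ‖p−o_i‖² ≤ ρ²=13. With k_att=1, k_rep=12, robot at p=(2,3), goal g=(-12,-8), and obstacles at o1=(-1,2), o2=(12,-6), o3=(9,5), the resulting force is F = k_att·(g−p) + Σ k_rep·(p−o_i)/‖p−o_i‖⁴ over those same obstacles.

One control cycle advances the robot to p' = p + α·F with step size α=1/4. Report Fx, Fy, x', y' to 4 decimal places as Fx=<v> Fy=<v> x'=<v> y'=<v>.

F_att = 1·(g−p) = 1·(-14,-11) = (-14.0000,-11.0000)
o1: d²=10 ≤ ρ²=13; F_rep = 12·(3,1)/10² = (0.3600,0.1200)
o2: d²=181 > ρ²=13 → inactive
o3: d²=53 > ρ²=13 → inactive
F = F_att + ΣF_rep = (-13.6400,-10.8800)
p' = p + 1/4·F = (-1.4100,0.2800)

Fx=-13.6400 Fy=-10.8800 x'=-1.4100 y'=0.2800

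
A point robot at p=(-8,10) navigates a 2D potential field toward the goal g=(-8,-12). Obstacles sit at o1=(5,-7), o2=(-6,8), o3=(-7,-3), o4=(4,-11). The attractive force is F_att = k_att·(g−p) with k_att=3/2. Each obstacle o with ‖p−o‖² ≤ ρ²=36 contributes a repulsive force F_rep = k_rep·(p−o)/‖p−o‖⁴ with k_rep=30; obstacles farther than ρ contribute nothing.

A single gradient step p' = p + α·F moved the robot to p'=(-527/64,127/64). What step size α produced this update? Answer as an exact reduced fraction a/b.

α = 1/4

F_att = 3/2·(g−p) = 3/2·(0,-22) = (0.0000,-33.0000)
o1: d²=458 > ρ²=36 → inactive
o2: d²=8 ≤ ρ²=36; F_rep = 30·(-2,2)/8² = (-0.9375,0.9375)
o3: d²=170 > ρ²=36 → inactive
o4: d²=585 > ρ²=36 → inactive
F = F_att + ΣF_rep = (-0.9375,-32.0625)
Δp = p'−p = (-0.2344,-8.0156); α = Δx/Fx = (-15/64) / (-15/16) = 1/4
check: Δy/Fy = (-513/64) / (-513/16) = 1/4 ✓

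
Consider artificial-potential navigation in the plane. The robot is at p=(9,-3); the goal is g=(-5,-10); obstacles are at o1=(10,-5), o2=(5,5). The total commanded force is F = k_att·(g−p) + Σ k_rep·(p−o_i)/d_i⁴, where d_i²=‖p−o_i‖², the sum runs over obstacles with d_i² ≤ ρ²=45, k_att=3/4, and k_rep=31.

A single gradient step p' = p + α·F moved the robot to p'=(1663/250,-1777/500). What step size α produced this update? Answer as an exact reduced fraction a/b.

α = 1/5

F_att = 3/4·(g−p) = 3/4·(-14,-7) = (-10.5000,-5.2500)
o1: d²=5 ≤ ρ²=45; F_rep = 31·(-1,2)/5² = (-1.2400,2.4800)
o2: d²=80 > ρ²=45 → inactive
F = F_att + ΣF_rep = (-11.7400,-2.7700)
Δp = p'−p = (-2.3480,-0.5540); α = Δx/Fx = (-587/250) / (-587/50) = 1/5
check: Δy/Fy = (-277/500) / (-277/100) = 1/5 ✓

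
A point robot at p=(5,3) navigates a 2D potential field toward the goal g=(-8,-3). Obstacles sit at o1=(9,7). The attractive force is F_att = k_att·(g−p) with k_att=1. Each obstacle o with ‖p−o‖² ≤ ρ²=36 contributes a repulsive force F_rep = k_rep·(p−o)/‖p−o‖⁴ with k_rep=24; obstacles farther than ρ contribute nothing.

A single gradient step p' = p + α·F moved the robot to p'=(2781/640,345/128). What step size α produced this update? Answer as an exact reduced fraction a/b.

α = 1/20

F_att = 1·(g−p) = 1·(-13,-6) = (-13.0000,-6.0000)
o1: d²=32 ≤ ρ²=36; F_rep = 24·(-4,-4)/32² = (-0.0938,-0.0938)
F = F_att + ΣF_rep = (-13.0938,-6.0938)
Δp = p'−p = (-0.6547,-0.3047); α = Δx/Fx = (-419/640) / (-419/32) = 1/20
check: Δy/Fy = (-39/128) / (-195/32) = 1/20 ✓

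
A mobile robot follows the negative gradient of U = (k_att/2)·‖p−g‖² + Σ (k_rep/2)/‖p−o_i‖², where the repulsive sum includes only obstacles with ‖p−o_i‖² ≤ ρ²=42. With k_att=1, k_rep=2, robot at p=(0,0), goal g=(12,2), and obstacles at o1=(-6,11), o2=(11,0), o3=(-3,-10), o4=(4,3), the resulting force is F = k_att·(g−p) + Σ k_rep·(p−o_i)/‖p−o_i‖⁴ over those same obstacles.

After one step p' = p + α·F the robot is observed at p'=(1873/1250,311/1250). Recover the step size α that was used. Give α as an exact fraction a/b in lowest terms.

F_att = 1·(g−p) = 1·(12,2) = (12.0000,2.0000)
o1: d²=157 > ρ²=42 → inactive
o2: d²=121 > ρ²=42 → inactive
o3: d²=109 > ρ²=42 → inactive
o4: d²=25 ≤ ρ²=42; F_rep = 2·(-4,-3)/25² = (-0.0128,-0.0096)
F = F_att + ΣF_rep = (11.9872,1.9904)
Δp = p'−p = (1.4984,0.2488); α = Δx/Fx = (1873/1250) / (7492/625) = 1/8
check: Δy/Fy = (311/1250) / (1244/625) = 1/8 ✓

α = 1/8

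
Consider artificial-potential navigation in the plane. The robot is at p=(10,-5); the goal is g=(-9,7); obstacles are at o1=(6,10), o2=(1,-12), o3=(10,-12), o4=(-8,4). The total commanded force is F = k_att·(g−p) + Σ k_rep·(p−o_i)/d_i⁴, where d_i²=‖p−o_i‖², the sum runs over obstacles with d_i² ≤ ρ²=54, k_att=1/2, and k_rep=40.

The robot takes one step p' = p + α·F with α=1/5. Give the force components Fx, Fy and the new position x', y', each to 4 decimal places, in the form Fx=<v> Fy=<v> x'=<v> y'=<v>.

F_att = 1/2·(g−p) = 1/2·(-19,12) = (-9.5000,6.0000)
o1: d²=241 > ρ²=54 → inactive
o2: d²=130 > ρ²=54 → inactive
o3: d²=49 ≤ ρ²=54; F_rep = 40·(0,7)/49² = (0.0000,0.1166)
o4: d²=405 > ρ²=54 → inactive
F = F_att + ΣF_rep = (-9.5000,6.1166)
p' = p + 1/5·F = (8.1000,-3.7767)

Fx=-9.5000 Fy=6.1166 x'=8.1000 y'=-3.7767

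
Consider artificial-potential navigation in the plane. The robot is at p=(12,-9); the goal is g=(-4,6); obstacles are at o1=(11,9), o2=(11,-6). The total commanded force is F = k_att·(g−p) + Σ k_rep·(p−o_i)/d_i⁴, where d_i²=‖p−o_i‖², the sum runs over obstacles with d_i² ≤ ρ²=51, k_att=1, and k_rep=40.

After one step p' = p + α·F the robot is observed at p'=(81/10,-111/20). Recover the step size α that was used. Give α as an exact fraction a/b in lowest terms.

F_att = 1·(g−p) = 1·(-16,15) = (-16.0000,15.0000)
o1: d²=325 > ρ²=51 → inactive
o2: d²=10 ≤ ρ²=51; F_rep = 40·(1,-3)/10² = (0.4000,-1.2000)
F = F_att + ΣF_rep = (-15.6000,13.8000)
Δp = p'−p = (-3.9000,3.4500); α = Δx/Fx = (-39/10) / (-78/5) = 1/4
check: Δy/Fy = (69/20) / (69/5) = 1/4 ✓

α = 1/4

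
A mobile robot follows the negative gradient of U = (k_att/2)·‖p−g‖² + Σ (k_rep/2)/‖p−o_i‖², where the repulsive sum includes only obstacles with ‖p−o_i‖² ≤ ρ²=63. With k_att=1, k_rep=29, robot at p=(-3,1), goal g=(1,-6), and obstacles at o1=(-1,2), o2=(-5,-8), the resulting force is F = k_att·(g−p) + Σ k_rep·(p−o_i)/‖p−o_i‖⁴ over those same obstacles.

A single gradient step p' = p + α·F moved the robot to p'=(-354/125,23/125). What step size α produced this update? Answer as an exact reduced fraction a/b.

α = 1/10

F_att = 1·(g−p) = 1·(4,-7) = (4.0000,-7.0000)
o1: d²=5 ≤ ρ²=63; F_rep = 29·(-2,-1)/5² = (-2.3200,-1.1600)
o2: d²=85 > ρ²=63 → inactive
F = F_att + ΣF_rep = (1.6800,-8.1600)
Δp = p'−p = (0.1680,-0.8160); α = Δx/Fx = (21/125) / (42/25) = 1/10
check: Δy/Fy = (-102/125) / (-204/25) = 1/10 ✓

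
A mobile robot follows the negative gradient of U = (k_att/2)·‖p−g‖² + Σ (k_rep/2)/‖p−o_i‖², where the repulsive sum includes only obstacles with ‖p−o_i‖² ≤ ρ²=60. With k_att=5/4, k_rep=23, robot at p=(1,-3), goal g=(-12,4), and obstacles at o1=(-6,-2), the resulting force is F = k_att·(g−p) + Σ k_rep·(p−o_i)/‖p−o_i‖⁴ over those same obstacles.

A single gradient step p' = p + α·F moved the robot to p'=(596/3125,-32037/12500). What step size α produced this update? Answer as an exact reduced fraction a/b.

F_att = 5/4·(g−p) = 5/4·(-13,7) = (-16.2500,8.7500)
o1: d²=50 ≤ ρ²=60; F_rep = 23·(7,-1)/50² = (0.0644,-0.0092)
F = F_att + ΣF_rep = (-16.1856,8.7408)
Δp = p'−p = (-0.8093,0.4370); α = Δx/Fx = (-2529/3125) / (-10116/625) = 1/20
check: Δy/Fy = (5463/12500) / (5463/625) = 1/20 ✓

α = 1/20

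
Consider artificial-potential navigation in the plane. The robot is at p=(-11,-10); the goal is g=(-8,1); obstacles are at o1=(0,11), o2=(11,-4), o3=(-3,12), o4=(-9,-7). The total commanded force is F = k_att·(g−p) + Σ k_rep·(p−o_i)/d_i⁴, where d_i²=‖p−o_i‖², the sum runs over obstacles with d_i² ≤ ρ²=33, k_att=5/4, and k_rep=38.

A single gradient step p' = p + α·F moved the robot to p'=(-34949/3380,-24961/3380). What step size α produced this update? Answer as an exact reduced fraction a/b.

α = 1/5

F_att = 5/4·(g−p) = 5/4·(3,11) = (3.7500,13.7500)
o1: d²=562 > ρ²=33 → inactive
o2: d²=520 > ρ²=33 → inactive
o3: d²=548 > ρ²=33 → inactive
o4: d²=13 ≤ ρ²=33; F_rep = 38·(-2,-3)/13² = (-0.4497,-0.6746)
F = F_att + ΣF_rep = (3.3003,13.0754)
Δp = p'−p = (0.6601,2.6151); α = Δx/Fx = (2231/3380) / (2231/676) = 1/5
check: Δy/Fy = (8839/3380) / (8839/676) = 1/5 ✓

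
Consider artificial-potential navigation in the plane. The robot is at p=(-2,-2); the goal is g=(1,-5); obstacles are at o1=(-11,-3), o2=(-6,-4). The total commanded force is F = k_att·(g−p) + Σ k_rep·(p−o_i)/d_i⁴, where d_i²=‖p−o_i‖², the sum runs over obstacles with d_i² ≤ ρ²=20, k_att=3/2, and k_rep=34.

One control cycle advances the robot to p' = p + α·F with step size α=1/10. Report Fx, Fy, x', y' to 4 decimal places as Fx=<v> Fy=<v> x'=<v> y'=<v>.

Fx=4.8400 Fy=-4.3300 x'=-1.5160 y'=-2.4330

F_att = 3/2·(g−p) = 3/2·(3,-3) = (4.5000,-4.5000)
o1: d²=82 > ρ²=20 → inactive
o2: d²=20 ≤ ρ²=20; F_rep = 34·(4,2)/20² = (0.3400,0.1700)
F = F_att + ΣF_rep = (4.8400,-4.3300)
p' = p + 1/10·F = (-1.5160,-2.4330)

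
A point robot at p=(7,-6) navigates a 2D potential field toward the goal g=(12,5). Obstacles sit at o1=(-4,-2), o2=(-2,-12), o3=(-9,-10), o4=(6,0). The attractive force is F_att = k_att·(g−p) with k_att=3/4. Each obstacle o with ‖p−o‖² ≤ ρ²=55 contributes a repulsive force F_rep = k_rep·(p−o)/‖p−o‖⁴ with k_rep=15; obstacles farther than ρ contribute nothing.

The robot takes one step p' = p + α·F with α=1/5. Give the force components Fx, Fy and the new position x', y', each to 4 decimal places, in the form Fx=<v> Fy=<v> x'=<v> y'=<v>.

Fx=3.7610 Fy=8.1843 x'=7.7522 y'=-4.3631

F_att = 3/4·(g−p) = 3/4·(5,11) = (3.7500,8.2500)
o1: d²=137 > ρ²=55 → inactive
o2: d²=117 > ρ²=55 → inactive
o3: d²=272 > ρ²=55 → inactive
o4: d²=37 ≤ ρ²=55; F_rep = 15·(1,-6)/37² = (0.0110,-0.0657)
F = F_att + ΣF_rep = (3.7610,8.1843)
p' = p + 1/5·F = (7.7522,-4.3631)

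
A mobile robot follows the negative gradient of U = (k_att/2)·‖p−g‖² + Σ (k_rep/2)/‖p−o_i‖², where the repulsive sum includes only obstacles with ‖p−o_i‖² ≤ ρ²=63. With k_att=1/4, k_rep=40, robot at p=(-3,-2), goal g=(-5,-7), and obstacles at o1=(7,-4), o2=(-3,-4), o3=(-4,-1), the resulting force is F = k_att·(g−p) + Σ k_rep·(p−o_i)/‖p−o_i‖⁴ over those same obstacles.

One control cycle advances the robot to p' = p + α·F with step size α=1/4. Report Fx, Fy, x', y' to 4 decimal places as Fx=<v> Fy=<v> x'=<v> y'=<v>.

Fx=9.5000 Fy=-6.2500 x'=-0.6250 y'=-3.5625

F_att = 1/4·(g−p) = 1/4·(-2,-5) = (-0.5000,-1.2500)
o1: d²=104 > ρ²=63 → inactive
o2: d²=4 ≤ ρ²=63; F_rep = 40·(0,2)/4² = (0.0000,5.0000)
o3: d²=2 ≤ ρ²=63; F_rep = 40·(1,-1)/2² = (10.0000,-10.0000)
F = F_att + ΣF_rep = (9.5000,-6.2500)
p' = p + 1/4·F = (-0.6250,-3.5625)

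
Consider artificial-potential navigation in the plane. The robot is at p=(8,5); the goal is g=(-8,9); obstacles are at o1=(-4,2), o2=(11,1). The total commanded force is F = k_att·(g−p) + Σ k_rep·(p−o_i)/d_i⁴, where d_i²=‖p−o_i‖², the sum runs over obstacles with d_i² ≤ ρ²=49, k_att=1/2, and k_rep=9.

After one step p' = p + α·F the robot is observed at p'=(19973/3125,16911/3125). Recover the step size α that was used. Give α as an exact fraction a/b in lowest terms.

α = 1/5

F_att = 1/2·(g−p) = 1/2·(-16,4) = (-8.0000,2.0000)
o1: d²=153 > ρ²=49 → inactive
o2: d²=25 ≤ ρ²=49; F_rep = 9·(-3,4)/25² = (-0.0432,0.0576)
F = F_att + ΣF_rep = (-8.0432,2.0576)
Δp = p'−p = (-1.6086,0.4115); α = Δx/Fx = (-5027/3125) / (-5027/625) = 1/5
check: Δy/Fy = (1286/3125) / (1286/625) = 1/5 ✓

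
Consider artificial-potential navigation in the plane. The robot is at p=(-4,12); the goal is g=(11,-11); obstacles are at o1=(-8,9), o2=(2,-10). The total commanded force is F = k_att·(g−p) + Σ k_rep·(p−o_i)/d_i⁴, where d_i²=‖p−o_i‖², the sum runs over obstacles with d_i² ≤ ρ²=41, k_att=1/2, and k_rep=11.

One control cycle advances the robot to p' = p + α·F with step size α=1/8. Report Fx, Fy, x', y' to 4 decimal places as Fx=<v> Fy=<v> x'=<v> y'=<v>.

Fx=7.5704 Fy=-11.4472 x'=-3.0537 y'=10.5691

F_att = 1/2·(g−p) = 1/2·(15,-23) = (7.5000,-11.5000)
o1: d²=25 ≤ ρ²=41; F_rep = 11·(4,3)/25² = (0.0704,0.0528)
o2: d²=520 > ρ²=41 → inactive
F = F_att + ΣF_rep = (7.5704,-11.4472)
p' = p + 1/8·F = (-3.0537,10.5691)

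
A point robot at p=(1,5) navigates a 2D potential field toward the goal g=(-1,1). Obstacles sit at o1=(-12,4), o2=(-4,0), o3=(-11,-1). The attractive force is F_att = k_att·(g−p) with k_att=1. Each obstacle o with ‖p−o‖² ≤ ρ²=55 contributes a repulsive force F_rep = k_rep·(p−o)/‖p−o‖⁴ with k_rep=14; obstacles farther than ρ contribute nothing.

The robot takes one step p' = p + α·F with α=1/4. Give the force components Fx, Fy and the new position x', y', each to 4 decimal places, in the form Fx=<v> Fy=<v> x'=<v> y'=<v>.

F_att = 1·(g−p) = 1·(-2,-4) = (-2.0000,-4.0000)
o1: d²=170 > ρ²=55 → inactive
o2: d²=50 ≤ ρ²=55; F_rep = 14·(5,5)/50² = (0.0280,0.0280)
o3: d²=180 > ρ²=55 → inactive
F = F_att + ΣF_rep = (-1.9720,-3.9720)
p' = p + 1/4·F = (0.5070,4.0070)

Fx=-1.9720 Fy=-3.9720 x'=0.5070 y'=4.0070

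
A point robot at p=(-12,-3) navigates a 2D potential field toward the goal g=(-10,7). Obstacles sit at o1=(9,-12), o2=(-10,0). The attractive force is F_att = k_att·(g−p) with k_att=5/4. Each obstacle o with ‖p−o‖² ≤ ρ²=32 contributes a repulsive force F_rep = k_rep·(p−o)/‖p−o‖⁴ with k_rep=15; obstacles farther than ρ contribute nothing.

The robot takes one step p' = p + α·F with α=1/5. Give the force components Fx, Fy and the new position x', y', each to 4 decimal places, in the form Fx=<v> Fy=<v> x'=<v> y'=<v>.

F_att = 5/4·(g−p) = 5/4·(2,10) = (2.5000,12.5000)
o1: d²=522 > ρ²=32 → inactive
o2: d²=13 ≤ ρ²=32; F_rep = 15·(-2,-3)/13² = (-0.1775,-0.2663)
F = F_att + ΣF_rep = (2.3225,12.2337)
p' = p + 1/5·F = (-11.5355,-0.5533)

Fx=2.3225 Fy=12.2337 x'=-11.5355 y'=-0.5533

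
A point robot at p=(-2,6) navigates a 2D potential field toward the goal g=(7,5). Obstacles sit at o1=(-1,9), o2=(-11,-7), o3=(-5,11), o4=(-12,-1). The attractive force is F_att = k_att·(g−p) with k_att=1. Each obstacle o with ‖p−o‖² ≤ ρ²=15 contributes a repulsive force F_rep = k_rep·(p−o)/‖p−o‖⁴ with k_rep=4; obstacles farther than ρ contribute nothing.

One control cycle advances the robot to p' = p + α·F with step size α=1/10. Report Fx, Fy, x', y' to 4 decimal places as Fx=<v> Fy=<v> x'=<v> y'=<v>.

Fx=8.9600 Fy=-1.1200 x'=-1.1040 y'=5.8880

F_att = 1·(g−p) = 1·(9,-1) = (9.0000,-1.0000)
o1: d²=10 ≤ ρ²=15; F_rep = 4·(-1,-3)/10² = (-0.0400,-0.1200)
o2: d²=250 > ρ²=15 → inactive
o3: d²=34 > ρ²=15 → inactive
o4: d²=149 > ρ²=15 → inactive
F = F_att + ΣF_rep = (8.9600,-1.1200)
p' = p + 1/10·F = (-1.1040,5.8880)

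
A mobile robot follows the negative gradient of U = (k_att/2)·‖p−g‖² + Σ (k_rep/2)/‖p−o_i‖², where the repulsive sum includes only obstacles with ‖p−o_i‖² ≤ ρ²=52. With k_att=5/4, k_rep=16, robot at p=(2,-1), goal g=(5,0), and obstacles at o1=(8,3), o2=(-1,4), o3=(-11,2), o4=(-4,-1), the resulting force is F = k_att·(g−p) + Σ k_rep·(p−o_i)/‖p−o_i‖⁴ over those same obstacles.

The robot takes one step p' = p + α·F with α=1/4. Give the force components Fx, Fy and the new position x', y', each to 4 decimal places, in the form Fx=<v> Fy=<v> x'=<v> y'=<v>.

Fx=3.8301 Fy=1.1571 x'=2.9575 y'=-0.7107

F_att = 5/4·(g−p) = 5/4·(3,1) = (3.7500,1.2500)
o1: d²=52 ≤ ρ²=52; F_rep = 16·(-6,-4)/52² = (-0.0355,-0.0237)
o2: d²=34 ≤ ρ²=52; F_rep = 16·(3,-5)/34² = (0.0415,-0.0692)
o3: d²=178 > ρ²=52 → inactive
o4: d²=36 ≤ ρ²=52; F_rep = 16·(6,0)/36² = (0.0741,0.0000)
F = F_att + ΣF_rep = (3.8301,1.1571)
p' = p + 1/4·F = (2.9575,-0.7107)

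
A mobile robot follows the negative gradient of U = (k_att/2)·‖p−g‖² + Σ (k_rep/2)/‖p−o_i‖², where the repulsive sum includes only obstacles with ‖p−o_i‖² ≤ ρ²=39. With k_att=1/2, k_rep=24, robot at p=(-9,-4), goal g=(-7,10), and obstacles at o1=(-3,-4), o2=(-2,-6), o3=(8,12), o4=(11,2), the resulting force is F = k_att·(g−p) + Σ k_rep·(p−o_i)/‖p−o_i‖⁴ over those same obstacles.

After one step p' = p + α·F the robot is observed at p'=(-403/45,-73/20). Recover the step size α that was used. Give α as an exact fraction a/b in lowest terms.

F_att = 1/2·(g−p) = 1/2·(2,14) = (1.0000,7.0000)
o1: d²=36 ≤ ρ²=39; F_rep = 24·(-6,0)/36² = (-0.1111,0.0000)
o2: d²=53 > ρ²=39 → inactive
o3: d²=545 > ρ²=39 → inactive
o4: d²=436 > ρ²=39 → inactive
F = F_att + ΣF_rep = (0.8889,7.0000)
Δp = p'−p = (0.0444,0.3500); α = Δx/Fx = (2/45) / (8/9) = 1/20
check: Δy/Fy = (7/20) / (7) = 1/20 ✓

α = 1/20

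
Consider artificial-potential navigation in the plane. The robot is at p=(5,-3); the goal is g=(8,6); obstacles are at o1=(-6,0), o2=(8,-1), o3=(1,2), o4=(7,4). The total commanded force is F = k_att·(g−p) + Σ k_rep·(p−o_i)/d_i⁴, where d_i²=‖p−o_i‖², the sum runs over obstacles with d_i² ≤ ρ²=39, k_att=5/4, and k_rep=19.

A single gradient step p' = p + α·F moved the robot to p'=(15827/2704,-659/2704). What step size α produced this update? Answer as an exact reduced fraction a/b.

α = 1/4

F_att = 5/4·(g−p) = 5/4·(3,9) = (3.7500,11.2500)
o1: d²=130 > ρ²=39 → inactive
o2: d²=13 ≤ ρ²=39; F_rep = 19·(-3,-2)/13² = (-0.3373,-0.2249)
o3: d²=41 > ρ²=39 → inactive
o4: d²=53 > ρ²=39 → inactive
F = F_att + ΣF_rep = (3.4127,11.0251)
Δp = p'−p = (0.8532,2.7563); α = Δx/Fx = (2307/2704) / (2307/676) = 1/4
check: Δy/Fy = (7453/2704) / (7453/676) = 1/4 ✓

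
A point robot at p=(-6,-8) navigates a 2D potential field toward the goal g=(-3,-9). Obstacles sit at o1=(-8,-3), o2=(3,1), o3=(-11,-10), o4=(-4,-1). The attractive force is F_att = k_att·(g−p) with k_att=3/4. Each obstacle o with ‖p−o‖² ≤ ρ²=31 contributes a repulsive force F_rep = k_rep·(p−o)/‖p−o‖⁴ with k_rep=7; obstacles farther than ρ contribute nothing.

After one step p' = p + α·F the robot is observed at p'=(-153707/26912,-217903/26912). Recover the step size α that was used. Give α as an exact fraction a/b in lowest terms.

F_att = 3/4·(g−p) = 3/4·(3,-1) = (2.2500,-0.7500)
o1: d²=29 ≤ ρ²=31; F_rep = 7·(2,-5)/29² = (0.0166,-0.0416)
o2: d²=162 > ρ²=31 → inactive
o3: d²=29 ≤ ρ²=31; F_rep = 7·(5,2)/29² = (0.0416,0.0166)
o4: d²=53 > ρ²=31 → inactive
F = F_att + ΣF_rep = (2.3083,-0.7750)
Δp = p'−p = (0.2885,-0.0969); α = Δx/Fx = (7765/26912) / (7765/3364) = 1/8
check: Δy/Fy = (-2607/26912) / (-2607/3364) = 1/8 ✓

α = 1/8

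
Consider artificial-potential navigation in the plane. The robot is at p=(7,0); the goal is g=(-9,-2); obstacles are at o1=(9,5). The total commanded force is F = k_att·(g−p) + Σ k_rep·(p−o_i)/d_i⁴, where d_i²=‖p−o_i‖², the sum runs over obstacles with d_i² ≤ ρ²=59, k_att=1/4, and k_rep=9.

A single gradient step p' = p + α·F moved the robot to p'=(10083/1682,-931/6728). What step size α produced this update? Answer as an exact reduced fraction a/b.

F_att = 1/4·(g−p) = 1/4·(-16,-2) = (-4.0000,-0.5000)
o1: d²=29 ≤ ρ²=59; F_rep = 9·(-2,-5)/29² = (-0.0214,-0.0535)
F = F_att + ΣF_rep = (-4.0214,-0.5535)
Δp = p'−p = (-1.0054,-0.1384); α = Δx/Fx = (-1691/1682) / (-3382/841) = 1/4
check: Δy/Fy = (-931/6728) / (-931/1682) = 1/4 ✓

α = 1/4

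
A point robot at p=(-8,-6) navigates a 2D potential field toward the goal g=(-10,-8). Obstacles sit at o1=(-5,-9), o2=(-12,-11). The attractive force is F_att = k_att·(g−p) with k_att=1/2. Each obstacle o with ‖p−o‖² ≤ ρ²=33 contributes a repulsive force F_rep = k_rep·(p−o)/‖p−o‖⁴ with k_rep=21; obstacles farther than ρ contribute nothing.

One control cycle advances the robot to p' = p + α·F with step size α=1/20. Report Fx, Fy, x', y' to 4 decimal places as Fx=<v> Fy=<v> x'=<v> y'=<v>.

F_att = 1/2·(g−p) = 1/2·(-2,-2) = (-1.0000,-1.0000)
o1: d²=18 ≤ ρ²=33; F_rep = 21·(-3,3)/18² = (-0.1944,0.1944)
o2: d²=41 > ρ²=33 → inactive
F = F_att + ΣF_rep = (-1.1944,-0.8056)
p' = p + 1/20·F = (-8.0597,-6.0403)

Fx=-1.1944 Fy=-0.8056 x'=-8.0597 y'=-6.0403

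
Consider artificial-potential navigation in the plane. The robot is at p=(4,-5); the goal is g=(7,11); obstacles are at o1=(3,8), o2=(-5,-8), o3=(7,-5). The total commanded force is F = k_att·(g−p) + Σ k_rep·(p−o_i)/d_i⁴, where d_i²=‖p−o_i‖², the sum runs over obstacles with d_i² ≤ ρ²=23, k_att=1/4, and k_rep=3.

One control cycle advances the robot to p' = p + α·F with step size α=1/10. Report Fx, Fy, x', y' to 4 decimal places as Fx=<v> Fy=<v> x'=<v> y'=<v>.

Fx=0.6389 Fy=4.0000 x'=4.0639 y'=-4.6000

F_att = 1/4·(g−p) = 1/4·(3,16) = (0.7500,4.0000)
o1: d²=170 > ρ²=23 → inactive
o2: d²=90 > ρ²=23 → inactive
o3: d²=9 ≤ ρ²=23; F_rep = 3·(-3,0)/9² = (-0.1111,0.0000)
F = F_att + ΣF_rep = (0.6389,4.0000)
p' = p + 1/10·F = (4.0639,-4.6000)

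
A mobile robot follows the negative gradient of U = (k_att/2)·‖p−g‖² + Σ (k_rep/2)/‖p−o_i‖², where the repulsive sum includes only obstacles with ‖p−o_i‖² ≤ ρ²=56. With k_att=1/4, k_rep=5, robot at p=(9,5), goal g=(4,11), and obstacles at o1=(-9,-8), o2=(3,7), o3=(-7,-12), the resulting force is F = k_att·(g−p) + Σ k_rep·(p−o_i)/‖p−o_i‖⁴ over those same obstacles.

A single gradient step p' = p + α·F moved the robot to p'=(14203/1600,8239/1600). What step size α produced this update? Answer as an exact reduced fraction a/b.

α = 1/10

F_att = 1/4·(g−p) = 1/4·(-5,6) = (-1.2500,1.5000)
o1: d²=493 > ρ²=56 → inactive
o2: d²=40 ≤ ρ²=56; F_rep = 5·(6,-2)/40² = (0.0187,-0.0063)
o3: d²=545 > ρ²=56 → inactive
F = F_att + ΣF_rep = (-1.2312,1.4937)
Δp = p'−p = (-0.1231,0.1494); α = Δx/Fx = (-197/1600) / (-197/160) = 1/10
check: Δy/Fy = (239/1600) / (239/160) = 1/10 ✓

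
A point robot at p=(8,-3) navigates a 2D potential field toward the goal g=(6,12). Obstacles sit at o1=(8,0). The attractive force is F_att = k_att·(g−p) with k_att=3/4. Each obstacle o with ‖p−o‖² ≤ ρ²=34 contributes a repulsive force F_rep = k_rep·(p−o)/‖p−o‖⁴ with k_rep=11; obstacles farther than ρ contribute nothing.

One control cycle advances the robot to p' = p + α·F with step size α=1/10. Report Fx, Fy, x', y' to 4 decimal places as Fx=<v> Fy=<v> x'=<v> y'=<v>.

Fx=-1.5000 Fy=10.8426 x'=7.8500 y'=-1.9157

F_att = 3/4·(g−p) = 3/4·(-2,15) = (-1.5000,11.2500)
o1: d²=9 ≤ ρ²=34; F_rep = 11·(0,-3)/9² = (0.0000,-0.4074)
F = F_att + ΣF_rep = (-1.5000,10.8426)
p' = p + 1/10·F = (7.8500,-1.9157)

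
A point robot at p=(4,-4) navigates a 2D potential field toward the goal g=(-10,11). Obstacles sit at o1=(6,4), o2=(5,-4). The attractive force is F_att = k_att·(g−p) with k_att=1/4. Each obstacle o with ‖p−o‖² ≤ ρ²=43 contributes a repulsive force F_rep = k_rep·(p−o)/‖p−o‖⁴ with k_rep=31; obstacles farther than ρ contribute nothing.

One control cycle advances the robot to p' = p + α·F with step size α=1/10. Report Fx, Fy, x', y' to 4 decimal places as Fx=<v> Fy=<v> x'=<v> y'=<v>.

F_att = 1/4·(g−p) = 1/4·(-14,15) = (-3.5000,3.7500)
o1: d²=68 > ρ²=43 → inactive
o2: d²=1 ≤ ρ²=43; F_rep = 31·(-1,0)/1² = (-31.0000,0.0000)
F = F_att + ΣF_rep = (-34.5000,3.7500)
p' = p + 1/10·F = (0.5500,-3.6250)

Fx=-34.5000 Fy=3.7500 x'=0.5500 y'=-3.6250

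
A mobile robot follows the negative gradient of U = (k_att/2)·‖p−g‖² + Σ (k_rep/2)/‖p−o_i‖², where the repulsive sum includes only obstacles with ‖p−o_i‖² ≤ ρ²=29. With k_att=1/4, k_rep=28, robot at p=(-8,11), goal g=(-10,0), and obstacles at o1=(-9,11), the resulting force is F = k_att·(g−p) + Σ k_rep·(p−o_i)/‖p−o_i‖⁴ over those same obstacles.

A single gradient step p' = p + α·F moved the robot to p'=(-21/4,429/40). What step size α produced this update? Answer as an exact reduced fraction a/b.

F_att = 1/4·(g−p) = 1/4·(-2,-11) = (-0.5000,-2.7500)
o1: d²=1 ≤ ρ²=29; F_rep = 28·(1,0)/1² = (28.0000,0.0000)
F = F_att + ΣF_rep = (27.5000,-2.7500)
Δp = p'−p = (2.7500,-0.2750); α = Δx/Fx = (11/4) / (55/2) = 1/10
check: Δy/Fy = (-11/40) / (-11/4) = 1/10 ✓

α = 1/10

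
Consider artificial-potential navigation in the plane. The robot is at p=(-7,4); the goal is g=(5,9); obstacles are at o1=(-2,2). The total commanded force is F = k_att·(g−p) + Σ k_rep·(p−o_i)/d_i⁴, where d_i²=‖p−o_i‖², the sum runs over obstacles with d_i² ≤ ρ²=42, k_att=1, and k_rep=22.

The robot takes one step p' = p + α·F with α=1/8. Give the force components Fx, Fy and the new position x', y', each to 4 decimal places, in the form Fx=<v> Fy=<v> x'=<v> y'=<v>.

F_att = 1·(g−p) = 1·(12,5) = (12.0000,5.0000)
o1: d²=29 ≤ ρ²=42; F_rep = 22·(-5,2)/29² = (-0.1308,0.0523)
F = F_att + ΣF_rep = (11.8692,5.0523)
p' = p + 1/8·F = (-5.5163,4.6315)

Fx=11.8692 Fy=5.0523 x'=-5.5163 y'=4.6315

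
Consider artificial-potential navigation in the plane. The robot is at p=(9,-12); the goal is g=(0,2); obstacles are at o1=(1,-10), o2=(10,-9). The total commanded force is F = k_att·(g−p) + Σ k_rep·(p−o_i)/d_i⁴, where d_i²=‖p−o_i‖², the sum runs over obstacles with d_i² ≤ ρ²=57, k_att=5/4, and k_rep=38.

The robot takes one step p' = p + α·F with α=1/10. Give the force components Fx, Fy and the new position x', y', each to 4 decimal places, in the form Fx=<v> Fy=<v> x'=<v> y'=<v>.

F_att = 5/4·(g−p) = 5/4·(-9,14) = (-11.2500,17.5000)
o1: d²=68 > ρ²=57 → inactive
o2: d²=10 ≤ ρ²=57; F_rep = 38·(-1,-3)/10² = (-0.3800,-1.1400)
F = F_att + ΣF_rep = (-11.6300,16.3600)
p' = p + 1/10·F = (7.8370,-10.3640)

Fx=-11.6300 Fy=16.3600 x'=7.8370 y'=-10.3640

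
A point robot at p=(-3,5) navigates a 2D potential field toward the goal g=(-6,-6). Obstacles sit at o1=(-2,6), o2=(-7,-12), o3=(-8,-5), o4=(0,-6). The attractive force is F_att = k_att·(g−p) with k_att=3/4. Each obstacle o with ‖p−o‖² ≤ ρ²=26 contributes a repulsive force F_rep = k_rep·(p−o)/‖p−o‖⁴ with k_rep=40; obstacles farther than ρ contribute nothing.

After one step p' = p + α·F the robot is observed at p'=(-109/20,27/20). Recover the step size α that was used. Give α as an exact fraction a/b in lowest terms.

α = 1/5

F_att = 3/4·(g−p) = 3/4·(-3,-11) = (-2.2500,-8.2500)
o1: d²=2 ≤ ρ²=26; F_rep = 40·(-1,-1)/2² = (-10.0000,-10.0000)
o2: d²=305 > ρ²=26 → inactive
o3: d²=125 > ρ²=26 → inactive
o4: d²=130 > ρ²=26 → inactive
F = F_att + ΣF_rep = (-12.2500,-18.2500)
Δp = p'−p = (-2.4500,-3.6500); α = Δx/Fx = (-49/20) / (-49/4) = 1/5
check: Δy/Fy = (-73/20) / (-73/4) = 1/5 ✓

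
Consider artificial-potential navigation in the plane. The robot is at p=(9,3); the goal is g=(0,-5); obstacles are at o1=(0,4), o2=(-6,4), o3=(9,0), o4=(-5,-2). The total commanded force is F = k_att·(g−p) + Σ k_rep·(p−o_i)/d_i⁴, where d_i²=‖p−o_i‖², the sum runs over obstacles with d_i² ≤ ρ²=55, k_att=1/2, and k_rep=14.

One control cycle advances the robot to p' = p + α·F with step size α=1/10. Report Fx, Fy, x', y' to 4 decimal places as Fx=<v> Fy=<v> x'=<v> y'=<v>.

Fx=-4.5000 Fy=-3.4815 x'=8.5500 y'=2.6519

F_att = 1/2·(g−p) = 1/2·(-9,-8) = (-4.5000,-4.0000)
o1: d²=82 > ρ²=55 → inactive
o2: d²=226 > ρ²=55 → inactive
o3: d²=9 ≤ ρ²=55; F_rep = 14·(0,3)/9² = (0.0000,0.5185)
o4: d²=221 > ρ²=55 → inactive
F = F_att + ΣF_rep = (-4.5000,-3.4815)
p' = p + 1/10·F = (8.5500,2.6519)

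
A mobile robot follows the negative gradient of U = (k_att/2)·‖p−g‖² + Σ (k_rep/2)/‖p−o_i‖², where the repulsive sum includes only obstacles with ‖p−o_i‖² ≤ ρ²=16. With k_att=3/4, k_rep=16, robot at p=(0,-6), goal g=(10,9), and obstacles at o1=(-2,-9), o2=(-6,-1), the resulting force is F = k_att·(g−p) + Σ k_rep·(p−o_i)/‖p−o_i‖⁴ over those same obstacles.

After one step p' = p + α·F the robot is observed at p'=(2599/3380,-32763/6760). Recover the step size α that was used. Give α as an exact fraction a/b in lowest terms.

α = 1/10

F_att = 3/4·(g−p) = 3/4·(10,15) = (7.5000,11.2500)
o1: d²=13 ≤ ρ²=16; F_rep = 16·(2,3)/13² = (0.1893,0.2840)
o2: d²=61 > ρ²=16 → inactive
F = F_att + ΣF_rep = (7.6893,11.5340)
Δp = p'−p = (0.7689,1.1534); α = Δx/Fx = (2599/3380) / (2599/338) = 1/10
check: Δy/Fy = (7797/6760) / (7797/676) = 1/10 ✓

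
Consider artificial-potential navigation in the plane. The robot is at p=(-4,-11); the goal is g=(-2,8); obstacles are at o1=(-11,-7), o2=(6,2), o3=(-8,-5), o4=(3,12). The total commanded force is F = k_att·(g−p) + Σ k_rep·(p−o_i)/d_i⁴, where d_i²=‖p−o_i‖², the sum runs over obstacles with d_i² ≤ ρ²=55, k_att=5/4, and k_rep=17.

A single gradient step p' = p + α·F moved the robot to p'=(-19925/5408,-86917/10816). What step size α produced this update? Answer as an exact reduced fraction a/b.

α = 1/8

F_att = 5/4·(g−p) = 5/4·(2,19) = (2.5000,23.7500)
o1: d²=65 > ρ²=55 → inactive
o2: d²=269 > ρ²=55 → inactive
o3: d²=52 ≤ ρ²=55; F_rep = 17·(4,-6)/52² = (0.0251,-0.0377)
o4: d²=578 > ρ²=55 → inactive
F = F_att + ΣF_rep = (2.5251,23.7123)
Δp = p'−p = (0.3156,2.9640); α = Δx/Fx = (1707/5408) / (1707/676) = 1/8
check: Δy/Fy = (32059/10816) / (32059/1352) = 1/8 ✓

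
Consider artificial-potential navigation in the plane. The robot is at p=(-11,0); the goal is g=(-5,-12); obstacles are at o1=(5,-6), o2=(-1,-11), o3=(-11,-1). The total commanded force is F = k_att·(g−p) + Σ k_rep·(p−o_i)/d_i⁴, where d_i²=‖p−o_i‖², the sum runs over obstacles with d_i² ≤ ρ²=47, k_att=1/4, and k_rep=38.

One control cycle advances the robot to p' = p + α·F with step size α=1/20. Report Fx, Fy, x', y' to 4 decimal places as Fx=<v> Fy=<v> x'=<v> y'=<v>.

Fx=1.5000 Fy=35.0000 x'=-10.9250 y'=1.7500

F_att = 1/4·(g−p) = 1/4·(6,-12) = (1.5000,-3.0000)
o1: d²=292 > ρ²=47 → inactive
o2: d²=221 > ρ²=47 → inactive
o3: d²=1 ≤ ρ²=47; F_rep = 38·(0,1)/1² = (0.0000,38.0000)
F = F_att + ΣF_rep = (1.5000,35.0000)
p' = p + 1/20·F = (-10.9250,1.7500)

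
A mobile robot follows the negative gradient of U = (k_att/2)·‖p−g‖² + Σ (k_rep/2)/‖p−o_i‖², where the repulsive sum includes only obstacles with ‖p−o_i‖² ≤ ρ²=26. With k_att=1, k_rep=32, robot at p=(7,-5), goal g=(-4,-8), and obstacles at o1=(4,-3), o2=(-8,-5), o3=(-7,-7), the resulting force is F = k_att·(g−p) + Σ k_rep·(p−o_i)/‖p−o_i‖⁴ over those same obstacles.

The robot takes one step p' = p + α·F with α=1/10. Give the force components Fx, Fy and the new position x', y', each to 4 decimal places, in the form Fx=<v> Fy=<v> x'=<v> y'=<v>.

F_att = 1·(g−p) = 1·(-11,-3) = (-11.0000,-3.0000)
o1: d²=13 ≤ ρ²=26; F_rep = 32·(3,-2)/13² = (0.5680,-0.3787)
o2: d²=225 > ρ²=26 → inactive
o3: d²=200 > ρ²=26 → inactive
F = F_att + ΣF_rep = (-10.4320,-3.3787)
p' = p + 1/10·F = (5.9568,-5.3379)

Fx=-10.4320 Fy=-3.3787 x'=5.9568 y'=-5.3379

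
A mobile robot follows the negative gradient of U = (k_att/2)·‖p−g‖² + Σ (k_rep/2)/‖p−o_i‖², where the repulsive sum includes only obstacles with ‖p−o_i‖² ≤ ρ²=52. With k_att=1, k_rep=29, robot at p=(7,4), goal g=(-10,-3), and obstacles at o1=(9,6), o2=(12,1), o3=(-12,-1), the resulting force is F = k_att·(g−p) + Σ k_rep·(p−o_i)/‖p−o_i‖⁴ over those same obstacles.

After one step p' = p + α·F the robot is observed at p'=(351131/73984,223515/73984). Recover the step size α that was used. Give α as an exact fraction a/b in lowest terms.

α = 1/8

F_att = 1·(g−p) = 1·(-17,-7) = (-17.0000,-7.0000)
o1: d²=8 ≤ ρ²=52; F_rep = 29·(-2,-2)/8² = (-0.9062,-0.9062)
o2: d²=34 ≤ ρ²=52; F_rep = 29·(-5,3)/34² = (-0.1254,0.0753)
o3: d²=386 > ρ²=52 → inactive
F = F_att + ΣF_rep = (-18.0317,-7.8310)
Δp = p'−p = (-2.2540,-0.9789); α = Δx/Fx = (-166757/73984) / (-166757/9248) = 1/8
check: Δy/Fy = (-72421/73984) / (-72421/9248) = 1/8 ✓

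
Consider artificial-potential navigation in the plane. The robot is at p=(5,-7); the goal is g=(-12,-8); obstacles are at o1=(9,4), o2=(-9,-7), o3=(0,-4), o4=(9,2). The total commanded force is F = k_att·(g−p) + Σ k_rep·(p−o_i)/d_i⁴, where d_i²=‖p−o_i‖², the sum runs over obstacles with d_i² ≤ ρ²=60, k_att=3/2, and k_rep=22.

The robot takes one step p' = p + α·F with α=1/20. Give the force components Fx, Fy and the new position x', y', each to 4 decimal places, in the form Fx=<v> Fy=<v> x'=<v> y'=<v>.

Fx=-25.4048 Fy=-1.5571 x'=3.7298 y'=-7.0779

F_att = 3/2·(g−p) = 3/2·(-17,-1) = (-25.5000,-1.5000)
o1: d²=137 > ρ²=60 → inactive
o2: d²=196 > ρ²=60 → inactive
o3: d²=34 ≤ ρ²=60; F_rep = 22·(5,-3)/34² = (0.0952,-0.0571)
o4: d²=97 > ρ²=60 → inactive
F = F_att + ΣF_rep = (-25.4048,-1.5571)
p' = p + 1/20·F = (3.7298,-7.0779)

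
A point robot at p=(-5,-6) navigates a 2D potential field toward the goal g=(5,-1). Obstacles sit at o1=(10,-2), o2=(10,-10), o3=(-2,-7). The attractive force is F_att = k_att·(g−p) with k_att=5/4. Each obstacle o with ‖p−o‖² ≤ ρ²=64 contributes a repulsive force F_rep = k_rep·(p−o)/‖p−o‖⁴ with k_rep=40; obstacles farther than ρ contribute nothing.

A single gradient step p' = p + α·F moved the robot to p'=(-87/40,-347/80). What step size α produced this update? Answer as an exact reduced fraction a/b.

F_att = 5/4·(g−p) = 5/4·(10,5) = (12.5000,6.2500)
o1: d²=241 > ρ²=64 → inactive
o2: d²=241 > ρ²=64 → inactive
o3: d²=10 ≤ ρ²=64; F_rep = 40·(-3,1)/10² = (-1.2000,0.4000)
F = F_att + ΣF_rep = (11.3000,6.6500)
Δp = p'−p = (2.8250,1.6625); α = Δx/Fx = (113/40) / (113/10) = 1/4
check: Δy/Fy = (133/80) / (133/20) = 1/4 ✓

α = 1/4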